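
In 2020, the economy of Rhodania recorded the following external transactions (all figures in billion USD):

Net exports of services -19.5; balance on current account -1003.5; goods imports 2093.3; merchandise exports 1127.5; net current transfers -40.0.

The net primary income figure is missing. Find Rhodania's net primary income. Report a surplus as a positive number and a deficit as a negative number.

21.8

Current account = goods balance + services balance + net primary income + net secondary income
Sum of the known components = -1025.3
Net primary income = CA - (known components) = -1003.5 - (-1025.3) = 21.8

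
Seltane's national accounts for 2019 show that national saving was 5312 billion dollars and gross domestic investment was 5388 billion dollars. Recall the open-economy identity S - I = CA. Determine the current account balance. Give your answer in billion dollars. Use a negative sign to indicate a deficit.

CA = S - I = 5312 - 5388 = -76

-76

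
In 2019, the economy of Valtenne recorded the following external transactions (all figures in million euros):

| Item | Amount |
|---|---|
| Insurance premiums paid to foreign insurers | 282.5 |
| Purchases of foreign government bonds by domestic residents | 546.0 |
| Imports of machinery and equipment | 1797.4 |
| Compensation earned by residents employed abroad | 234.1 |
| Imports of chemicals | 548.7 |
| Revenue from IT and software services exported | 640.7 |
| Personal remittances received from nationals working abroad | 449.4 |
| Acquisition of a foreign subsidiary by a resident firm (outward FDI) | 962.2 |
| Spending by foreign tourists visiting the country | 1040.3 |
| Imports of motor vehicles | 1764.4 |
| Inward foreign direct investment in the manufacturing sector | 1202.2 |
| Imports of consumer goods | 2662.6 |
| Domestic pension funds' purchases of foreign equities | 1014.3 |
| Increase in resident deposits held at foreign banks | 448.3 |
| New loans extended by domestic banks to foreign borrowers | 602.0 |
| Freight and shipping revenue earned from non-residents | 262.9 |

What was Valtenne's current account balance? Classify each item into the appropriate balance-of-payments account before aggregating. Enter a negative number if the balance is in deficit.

-4428.2

Goods: -1797.4 - 2662.6 - 548.7 - 1764.4 = -6773.1
Services: 640.7 + 262.9 + 1040.3 - 282.5 = 1661.4
Primary income: 234.1
Secondary income: 449.4
Current account = (-6773.1) + 1661.4 + 234.1 + 449.4 = -4428.2
(Excluded from the current account — financial account: purchases of foreign government bonds by domestic residents 546.0, acquisition of a foreign subsidiary by a resident firm (outward FDI) 962.2, inward foreign direct investment in the manufacturing sector 1202.2, domestic pension funds' purchases of foreign equities 1014.3, increase in resident deposits held at foreign banks 448.3, new loans extended by domestic banks to foreign borrowers 602.0.)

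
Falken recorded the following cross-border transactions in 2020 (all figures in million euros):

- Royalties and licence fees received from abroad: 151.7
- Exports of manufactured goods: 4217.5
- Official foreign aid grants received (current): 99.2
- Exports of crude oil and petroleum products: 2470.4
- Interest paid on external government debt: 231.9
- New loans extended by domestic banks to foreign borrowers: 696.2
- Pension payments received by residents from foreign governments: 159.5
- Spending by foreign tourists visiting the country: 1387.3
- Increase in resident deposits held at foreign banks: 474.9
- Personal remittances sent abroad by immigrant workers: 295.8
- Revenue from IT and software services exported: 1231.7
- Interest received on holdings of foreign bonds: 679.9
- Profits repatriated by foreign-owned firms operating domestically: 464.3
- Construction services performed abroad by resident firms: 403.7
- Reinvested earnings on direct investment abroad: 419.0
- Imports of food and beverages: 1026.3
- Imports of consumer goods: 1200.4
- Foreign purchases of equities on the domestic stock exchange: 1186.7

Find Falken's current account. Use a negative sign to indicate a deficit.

8001.2

Goods: -1026.3 + 4217.5 - 1200.4 + 2470.4 = 4461.2
Services: 403.7 + 1231.7 + 1387.3 + 151.7 = 3174.4
Primary income: -464.3 - 231.9 + 679.9 + 419.0 = 402.7
Secondary income: 159.5 + 99.2 - 295.8 = -37.1
Current account = 4461.2 + 3174.4 + 402.7 + (-37.1) = 8001.2
(Excluded from the current account — financial account: new loans extended by domestic banks to foreign borrowers 696.2, increase in resident deposits held at foreign banks 474.9, foreign purchases of equities on the domestic stock exchange 1186.7.)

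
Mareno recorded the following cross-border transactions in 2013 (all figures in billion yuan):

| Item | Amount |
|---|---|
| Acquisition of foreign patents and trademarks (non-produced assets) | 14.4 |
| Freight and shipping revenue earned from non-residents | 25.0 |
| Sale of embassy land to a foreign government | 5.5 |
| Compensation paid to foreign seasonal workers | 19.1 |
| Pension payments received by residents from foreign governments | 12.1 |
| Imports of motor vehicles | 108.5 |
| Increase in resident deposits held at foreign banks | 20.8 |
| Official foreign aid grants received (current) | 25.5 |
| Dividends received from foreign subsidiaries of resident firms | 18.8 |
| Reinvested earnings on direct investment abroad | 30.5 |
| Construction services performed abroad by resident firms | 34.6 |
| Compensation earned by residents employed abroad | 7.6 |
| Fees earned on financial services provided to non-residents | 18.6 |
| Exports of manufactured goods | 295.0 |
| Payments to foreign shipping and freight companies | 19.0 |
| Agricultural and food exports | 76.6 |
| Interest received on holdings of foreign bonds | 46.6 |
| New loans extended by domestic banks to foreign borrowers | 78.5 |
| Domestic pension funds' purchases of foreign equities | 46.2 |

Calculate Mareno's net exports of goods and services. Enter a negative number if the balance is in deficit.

Goods: 76.6 + 295.0 - 108.5 = 263.1
Services: 34.6 - 19.0 + 18.6 + 25.0 = 59.2
Trade balance = 263.1 + 59.2 = 322.3
(Excluded from the trade balance — capital account: acquisition of foreign patents and trademarks (non-produced assets) 14.4, sale of embassy land to a foreign government 5.5; primary income: compensation paid to foreign seasonal workers 19.1, dividends received from foreign subsidiaries of resident firms 18.8, reinvested earnings on direct investment abroad 30.5, compensation earned by residents employed abroad 7.6, interest received on holdings of foreign bonds 46.6; secondary income: pension payments received by residents from foreign governments 12.1, official foreign aid grants received (current) 25.5; financial account: increase in resident deposits held at foreign banks 20.8, new loans extended by domestic banks to foreign borrowers 78.5, domestic pension funds' purchases of foreign equities 46.2.)

322.3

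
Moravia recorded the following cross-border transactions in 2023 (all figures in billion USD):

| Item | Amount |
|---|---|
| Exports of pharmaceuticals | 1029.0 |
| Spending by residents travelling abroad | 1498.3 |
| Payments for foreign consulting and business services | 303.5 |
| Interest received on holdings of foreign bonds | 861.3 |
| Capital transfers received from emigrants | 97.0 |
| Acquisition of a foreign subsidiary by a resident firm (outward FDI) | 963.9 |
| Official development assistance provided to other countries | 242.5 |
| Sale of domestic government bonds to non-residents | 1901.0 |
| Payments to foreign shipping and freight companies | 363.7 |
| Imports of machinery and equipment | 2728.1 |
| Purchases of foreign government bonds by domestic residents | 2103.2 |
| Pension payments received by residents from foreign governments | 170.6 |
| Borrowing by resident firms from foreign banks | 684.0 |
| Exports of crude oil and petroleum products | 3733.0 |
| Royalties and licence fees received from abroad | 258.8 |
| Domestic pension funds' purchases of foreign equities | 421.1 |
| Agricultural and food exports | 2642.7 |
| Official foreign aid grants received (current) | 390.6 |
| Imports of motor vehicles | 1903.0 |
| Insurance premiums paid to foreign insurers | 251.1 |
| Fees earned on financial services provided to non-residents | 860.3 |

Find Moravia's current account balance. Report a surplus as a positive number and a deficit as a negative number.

Goods: -1903.0 + 2642.7 + 1029.0 - 2728.1 + 3733.0 = 2773.6
Services: -251.1 - 1498.3 + 258.8 - 363.7 - 303.5 + 860.3 = -1297.5
Primary income: 861.3
Secondary income: -242.5 + 170.6 + 390.6 = 318.7
Current account = 2773.6 + (-1297.5) + 861.3 + 318.7 = 2656.1
(Excluded from the current account — capital account: capital transfers received from emigrants 97.0; financial account: acquisition of a foreign subsidiary by a resident firm (outward FDI) 963.9, sale of domestic government bonds to non-residents 1901.0, purchases of foreign government bonds by domestic residents 2103.2, borrowing by resident firms from foreign banks 684.0, domestic pension funds' purchases of foreign equities 421.1.)

2656.1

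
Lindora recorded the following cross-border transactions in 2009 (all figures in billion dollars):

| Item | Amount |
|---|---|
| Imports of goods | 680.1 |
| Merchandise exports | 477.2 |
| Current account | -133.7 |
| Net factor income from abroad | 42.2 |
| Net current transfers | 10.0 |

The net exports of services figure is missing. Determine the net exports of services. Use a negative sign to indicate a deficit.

17.0

Current account = goods balance + services balance + net primary income + net secondary income
Sum of the known components = -150.7
Net exports of services = CA - (known components) = -133.7 - (-150.7) = 17.0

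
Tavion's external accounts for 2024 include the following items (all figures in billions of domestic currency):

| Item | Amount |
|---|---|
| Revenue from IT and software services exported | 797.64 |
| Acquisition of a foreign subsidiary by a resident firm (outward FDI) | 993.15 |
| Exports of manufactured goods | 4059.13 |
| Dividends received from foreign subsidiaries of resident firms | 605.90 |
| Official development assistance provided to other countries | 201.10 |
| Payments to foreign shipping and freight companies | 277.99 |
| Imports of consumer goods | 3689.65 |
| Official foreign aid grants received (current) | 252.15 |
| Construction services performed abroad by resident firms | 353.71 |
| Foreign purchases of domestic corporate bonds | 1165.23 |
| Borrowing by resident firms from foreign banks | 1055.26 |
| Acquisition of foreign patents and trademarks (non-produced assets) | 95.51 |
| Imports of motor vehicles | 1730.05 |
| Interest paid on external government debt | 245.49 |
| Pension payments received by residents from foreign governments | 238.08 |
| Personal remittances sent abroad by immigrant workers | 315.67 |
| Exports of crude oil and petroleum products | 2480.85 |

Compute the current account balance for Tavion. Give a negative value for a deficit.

Goods: -3689.65 - 1730.05 + 2480.85 + 4059.13 = 1120.28
Services: 353.71 + 797.64 - 277.99 = 873.36
Primary income: 605.90 - 245.49 = 360.41
Secondary income: -201.10 - 315.67 + 238.08 + 252.15 = -26.54
Current account = 1120.28 + 873.36 + 360.41 + (-26.54) = 2327.51
(Excluded from the current account — financial account: acquisition of a foreign subsidiary by a resident firm (outward FDI) 993.15, foreign purchases of domestic corporate bonds 1165.23, borrowing by resident firms from foreign banks 1055.26; capital account: acquisition of foreign patents and trademarks (non-produced assets) 95.51.)

2327.51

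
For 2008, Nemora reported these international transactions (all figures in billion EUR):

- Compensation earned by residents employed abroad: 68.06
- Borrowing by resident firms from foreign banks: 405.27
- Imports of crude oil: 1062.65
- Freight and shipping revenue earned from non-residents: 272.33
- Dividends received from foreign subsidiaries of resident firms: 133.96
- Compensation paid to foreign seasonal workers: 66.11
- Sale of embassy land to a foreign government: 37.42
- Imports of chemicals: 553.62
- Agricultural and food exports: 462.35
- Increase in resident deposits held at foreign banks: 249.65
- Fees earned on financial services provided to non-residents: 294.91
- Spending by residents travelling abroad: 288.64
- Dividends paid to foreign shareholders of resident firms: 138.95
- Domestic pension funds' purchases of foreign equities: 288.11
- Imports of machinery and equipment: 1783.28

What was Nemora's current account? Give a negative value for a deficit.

Goods: 462.35 - 553.62 - 1783.28 - 1062.65 = -2937.20
Services: 272.33 + 294.91 - 288.64 = 278.60
Primary income: 68.06 - 138.95 + 133.96 - 66.11 = -3.04
Current account = (-2937.20) + 278.60 + (-3.04) = -2661.64
(Excluded from the current account — financial account: borrowing by resident firms from foreign banks 405.27, increase in resident deposits held at foreign banks 249.65, domestic pension funds' purchases of foreign equities 288.11; capital account: sale of embassy land to a foreign government 37.42.)

-2661.64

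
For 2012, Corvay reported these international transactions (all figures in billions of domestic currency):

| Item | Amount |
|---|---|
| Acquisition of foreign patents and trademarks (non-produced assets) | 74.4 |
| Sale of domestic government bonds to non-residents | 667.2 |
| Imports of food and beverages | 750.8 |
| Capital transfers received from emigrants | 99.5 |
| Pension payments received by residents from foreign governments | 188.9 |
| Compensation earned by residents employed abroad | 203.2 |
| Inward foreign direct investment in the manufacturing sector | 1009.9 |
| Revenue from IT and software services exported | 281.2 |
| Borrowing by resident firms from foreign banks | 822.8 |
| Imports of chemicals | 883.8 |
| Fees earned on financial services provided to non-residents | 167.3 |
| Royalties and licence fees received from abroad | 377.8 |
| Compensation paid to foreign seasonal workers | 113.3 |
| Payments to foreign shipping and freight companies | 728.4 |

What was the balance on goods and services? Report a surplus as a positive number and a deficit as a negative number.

-1536.7

Goods: -883.8 - 750.8 = -1634.6
Services: 167.3 + 281.2 + 377.8 - 728.4 = 97.9
Trade balance = -1634.6 + 97.9 = -1536.7
(Excluded from the trade balance — capital account: acquisition of foreign patents and trademarks (non-produced assets) 74.4, capital transfers received from emigrants 99.5; financial account: sale of domestic government bonds to non-residents 667.2, inward foreign direct investment in the manufacturing sector 1009.9, borrowing by resident firms from foreign banks 822.8; secondary income: pension payments received by residents from foreign governments 188.9; primary income: compensation earned by residents employed abroad 203.2, compensation paid to foreign seasonal workers 113.3.)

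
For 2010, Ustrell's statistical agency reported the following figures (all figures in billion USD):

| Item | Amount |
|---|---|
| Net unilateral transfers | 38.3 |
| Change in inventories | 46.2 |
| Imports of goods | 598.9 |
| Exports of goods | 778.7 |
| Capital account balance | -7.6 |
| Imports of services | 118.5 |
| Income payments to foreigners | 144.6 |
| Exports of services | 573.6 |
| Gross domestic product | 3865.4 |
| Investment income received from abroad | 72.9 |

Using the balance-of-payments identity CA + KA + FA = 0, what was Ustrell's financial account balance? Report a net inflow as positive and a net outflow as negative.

-593.9

Goods balance = 778.7 - 598.9 = 179.8
Services balance = 573.6 - 118.5 = 455.1
Trade balance (goods + services) = 179.8 + 455.1 = 634.9
Net primary income = 72.9 - 144.6 = -71.7
Net secondary income = 38.3
Current account = 634.9 + (-71.7) + 38.3 = 601.5
Financial account = -(601.5 + (-7.6)) = -593.9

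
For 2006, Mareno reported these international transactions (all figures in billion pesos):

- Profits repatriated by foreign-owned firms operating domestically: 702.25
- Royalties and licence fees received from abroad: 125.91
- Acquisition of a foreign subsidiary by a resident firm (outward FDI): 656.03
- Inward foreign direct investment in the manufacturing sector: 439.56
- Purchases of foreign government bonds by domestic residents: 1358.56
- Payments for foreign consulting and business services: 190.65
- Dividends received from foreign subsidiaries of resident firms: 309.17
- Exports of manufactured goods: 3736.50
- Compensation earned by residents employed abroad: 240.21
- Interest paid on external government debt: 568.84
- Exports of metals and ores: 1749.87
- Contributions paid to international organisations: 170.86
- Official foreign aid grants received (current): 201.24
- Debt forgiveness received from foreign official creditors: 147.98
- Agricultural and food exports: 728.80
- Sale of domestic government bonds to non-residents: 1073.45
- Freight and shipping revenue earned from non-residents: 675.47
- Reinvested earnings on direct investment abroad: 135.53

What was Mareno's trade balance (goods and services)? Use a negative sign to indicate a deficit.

Goods: 728.80 + 3736.50 + 1749.87 = 6215.17
Services: 125.91 + 675.47 - 190.65 = 610.73
Trade balance = 6215.17 + 610.73 = 6825.90
(Excluded from the trade balance — primary income: profits repatriated by foreign-owned firms operating domestically 702.25, dividends received from foreign subsidiaries of resident firms 309.17, compensation earned by residents employed abroad 240.21, interest paid on external government debt 568.84, reinvested earnings on direct investment abroad 135.53; financial account: acquisition of a foreign subsidiary by a resident firm (outward FDI) 656.03, inward foreign direct investment in the manufacturing sector 439.56, purchases of foreign government bonds by domestic residents 1358.56, sale of domestic government bonds to non-residents 1073.45; secondary income: contributions paid to international organisations 170.86, official foreign aid grants received (current) 201.24; capital account: debt forgiveness received from foreign official creditors 147.98.)

6825.90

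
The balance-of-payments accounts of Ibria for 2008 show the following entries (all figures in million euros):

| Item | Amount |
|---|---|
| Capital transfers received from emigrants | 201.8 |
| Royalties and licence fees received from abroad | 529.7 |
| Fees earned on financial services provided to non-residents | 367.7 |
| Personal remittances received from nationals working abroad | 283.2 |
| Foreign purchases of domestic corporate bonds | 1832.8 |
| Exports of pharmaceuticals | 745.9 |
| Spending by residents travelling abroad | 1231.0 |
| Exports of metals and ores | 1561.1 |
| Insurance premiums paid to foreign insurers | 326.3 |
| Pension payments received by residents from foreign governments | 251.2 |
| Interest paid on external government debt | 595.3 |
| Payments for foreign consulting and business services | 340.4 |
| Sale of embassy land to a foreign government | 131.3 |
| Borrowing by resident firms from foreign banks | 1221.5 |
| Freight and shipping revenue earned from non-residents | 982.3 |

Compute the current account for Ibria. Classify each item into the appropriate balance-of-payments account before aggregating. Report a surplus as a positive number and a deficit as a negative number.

2228.1

Goods: 1561.1 + 745.9 = 2307.0
Services: -340.4 - 326.3 - 1231.0 + 982.3 + 367.7 + 529.7 = -18.0
Primary income: -595.3
Secondary income: 283.2 + 251.2 = 534.4
Current account = 2307.0 + (-18.0) + (-595.3) + 534.4 = 2228.1
(Excluded from the current account — capital account: capital transfers received from emigrants 201.8, sale of embassy land to a foreign government 131.3; financial account: foreign purchases of domestic corporate bonds 1832.8, borrowing by resident firms from foreign banks 1221.5.)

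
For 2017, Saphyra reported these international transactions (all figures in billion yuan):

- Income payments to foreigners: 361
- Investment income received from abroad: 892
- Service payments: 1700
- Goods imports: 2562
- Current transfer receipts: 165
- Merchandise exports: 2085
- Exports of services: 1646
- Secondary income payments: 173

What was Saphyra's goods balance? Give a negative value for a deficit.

-477

Goods balance = 2085 - 2562 = -477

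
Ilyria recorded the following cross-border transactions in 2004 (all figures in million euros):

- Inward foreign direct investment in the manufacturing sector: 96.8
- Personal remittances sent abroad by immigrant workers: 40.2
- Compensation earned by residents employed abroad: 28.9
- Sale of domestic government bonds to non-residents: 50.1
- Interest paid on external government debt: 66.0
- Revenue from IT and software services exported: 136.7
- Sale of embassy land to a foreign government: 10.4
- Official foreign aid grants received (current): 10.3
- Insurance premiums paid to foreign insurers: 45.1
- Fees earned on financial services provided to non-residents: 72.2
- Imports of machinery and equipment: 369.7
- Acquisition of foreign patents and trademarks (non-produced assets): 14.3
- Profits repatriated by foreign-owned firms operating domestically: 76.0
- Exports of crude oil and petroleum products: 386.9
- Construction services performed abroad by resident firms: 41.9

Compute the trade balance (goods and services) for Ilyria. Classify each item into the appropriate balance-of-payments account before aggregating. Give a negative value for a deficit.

222.9

Goods: 386.9 - 369.7 = 17.2
Services: 41.9 + 72.2 - 45.1 + 136.7 = 205.7
Trade balance = 17.2 + 205.7 = 222.9
(Excluded from the trade balance — financial account: inward foreign direct investment in the manufacturing sector 96.8, sale of domestic government bonds to non-residents 50.1; secondary income: personal remittances sent abroad by immigrant workers 40.2, official foreign aid grants received (current) 10.3; primary income: compensation earned by residents employed abroad 28.9, interest paid on external government debt 66.0, profits repatriated by foreign-owned firms operating domestically 76.0; capital account: sale of embassy land to a foreign government 10.4, acquisition of foreign patents and trademarks (non-produced assets) 14.3.)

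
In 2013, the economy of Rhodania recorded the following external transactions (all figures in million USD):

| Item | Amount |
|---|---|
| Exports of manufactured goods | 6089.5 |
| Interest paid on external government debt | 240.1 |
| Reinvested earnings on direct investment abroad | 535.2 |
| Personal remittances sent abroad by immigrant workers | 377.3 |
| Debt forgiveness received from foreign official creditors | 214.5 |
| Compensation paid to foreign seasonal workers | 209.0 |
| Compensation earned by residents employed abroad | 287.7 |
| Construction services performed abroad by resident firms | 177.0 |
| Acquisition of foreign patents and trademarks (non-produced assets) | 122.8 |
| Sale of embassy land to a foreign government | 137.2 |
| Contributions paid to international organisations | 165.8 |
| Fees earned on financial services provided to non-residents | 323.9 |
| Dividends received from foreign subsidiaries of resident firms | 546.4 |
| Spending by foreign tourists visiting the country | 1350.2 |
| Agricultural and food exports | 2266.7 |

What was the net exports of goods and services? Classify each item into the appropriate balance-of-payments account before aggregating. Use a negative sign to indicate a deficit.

Goods: 6089.5 + 2266.7 = 8356.2
Services: 177.0 + 1350.2 + 323.9 = 1851.1
Trade balance = 8356.2 + 1851.1 = 10207.3
(Excluded from the trade balance — primary income: interest paid on external government debt 240.1, reinvested earnings on direct investment abroad 535.2, compensation paid to foreign seasonal workers 209.0, compensation earned by residents employed abroad 287.7, dividends received from foreign subsidiaries of resident firms 546.4; secondary income: personal remittances sent abroad by immigrant workers 377.3, contributions paid to international organisations 165.8; capital account: debt forgiveness received from foreign official creditors 214.5, acquisition of foreign patents and trademarks (non-produced assets) 122.8, sale of embassy land to a foreign government 137.2.)

10207.3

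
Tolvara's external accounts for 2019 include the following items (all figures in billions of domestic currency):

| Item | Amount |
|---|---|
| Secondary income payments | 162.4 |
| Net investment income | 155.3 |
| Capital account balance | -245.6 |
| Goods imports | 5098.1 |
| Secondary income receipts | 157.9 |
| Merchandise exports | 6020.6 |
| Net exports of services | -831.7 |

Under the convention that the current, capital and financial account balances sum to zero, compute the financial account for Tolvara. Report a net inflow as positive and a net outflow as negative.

4.0

Goods balance = 6020.6 - 5098.1 = 922.5
Services balance = -831.7
Trade balance (goods + services) = 922.5 + (-831.7) = 90.8
Net primary income = 155.3
Net secondary income = 157.9 - 162.4 = -4.5
Current account = 90.8 + 155.3 + (-4.5) = 241.6
Financial account = -(241.6 + (-245.6)) = 4.0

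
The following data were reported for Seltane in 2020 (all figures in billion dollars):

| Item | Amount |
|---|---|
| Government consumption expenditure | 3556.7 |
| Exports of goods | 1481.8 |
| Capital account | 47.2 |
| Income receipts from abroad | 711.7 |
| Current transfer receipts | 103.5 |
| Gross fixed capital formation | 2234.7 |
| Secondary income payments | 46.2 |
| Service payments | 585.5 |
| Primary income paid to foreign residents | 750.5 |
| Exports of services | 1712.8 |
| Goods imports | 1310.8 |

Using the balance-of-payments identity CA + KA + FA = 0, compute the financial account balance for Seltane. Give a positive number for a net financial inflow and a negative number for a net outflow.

Goods balance = 1481.8 - 1310.8 = 171.0
Services balance = 1712.8 - 585.5 = 1127.3
Trade balance (goods + services) = 171.0 + 1127.3 = 1298.3
Net primary income = 711.7 - 750.5 = -38.8
Net secondary income = 103.5 - 46.2 = 57.3
Current account = 1298.3 + (-38.8) + 57.3 = 1316.8
Financial account = -(1316.8 + 47.2) = -1364.0

-1364.0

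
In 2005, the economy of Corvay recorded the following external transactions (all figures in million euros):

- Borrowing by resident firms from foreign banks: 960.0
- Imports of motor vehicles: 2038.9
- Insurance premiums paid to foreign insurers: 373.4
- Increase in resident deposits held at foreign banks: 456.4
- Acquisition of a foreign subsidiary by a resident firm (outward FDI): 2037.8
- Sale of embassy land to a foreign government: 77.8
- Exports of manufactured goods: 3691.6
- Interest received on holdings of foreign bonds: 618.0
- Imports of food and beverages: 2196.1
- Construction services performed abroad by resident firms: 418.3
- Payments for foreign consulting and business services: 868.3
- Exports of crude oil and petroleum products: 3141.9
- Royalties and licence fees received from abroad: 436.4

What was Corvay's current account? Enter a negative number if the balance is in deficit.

Goods: 3141.9 - 2196.1 + 3691.6 - 2038.9 = 2598.5
Services: 418.3 - 373.4 + 436.4 - 868.3 = -387.0
Primary income: 618.0
Current account = 2598.5 + (-387.0) + 618.0 = 2829.5
(Excluded from the current account — financial account: borrowing by resident firms from foreign banks 960.0, increase in resident deposits held at foreign banks 456.4, acquisition of a foreign subsidiary by a resident firm (outward FDI) 2037.8; capital account: sale of embassy land to a foreign government 77.8.)

2829.5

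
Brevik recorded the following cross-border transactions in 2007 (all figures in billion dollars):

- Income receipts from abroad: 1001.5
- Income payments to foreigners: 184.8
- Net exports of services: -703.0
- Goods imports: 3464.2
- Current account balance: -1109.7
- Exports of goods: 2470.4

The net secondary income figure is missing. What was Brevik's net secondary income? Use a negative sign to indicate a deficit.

Current account = goods balance + services balance + net primary income + net secondary income
Sum of the known components = -880.1
Net secondary income = CA - (known components) = -1109.7 - (-880.1) = -229.6

-229.6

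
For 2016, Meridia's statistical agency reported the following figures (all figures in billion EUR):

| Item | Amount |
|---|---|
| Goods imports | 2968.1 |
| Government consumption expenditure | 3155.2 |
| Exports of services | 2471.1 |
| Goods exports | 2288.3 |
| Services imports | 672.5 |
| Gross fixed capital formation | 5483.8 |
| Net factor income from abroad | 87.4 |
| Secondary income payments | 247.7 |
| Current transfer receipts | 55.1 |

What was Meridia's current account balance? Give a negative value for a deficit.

1013.6

Goods balance = 2288.3 - 2968.1 = -679.8
Services balance = 2471.1 - 672.5 = 1798.6
Trade balance (goods + services) = -679.8 + 1798.6 = 1118.8
Net primary income = 87.4
Net secondary income = 55.1 - 247.7 = -192.6
Current account = 1118.8 + 87.4 + (-192.6) = 1013.6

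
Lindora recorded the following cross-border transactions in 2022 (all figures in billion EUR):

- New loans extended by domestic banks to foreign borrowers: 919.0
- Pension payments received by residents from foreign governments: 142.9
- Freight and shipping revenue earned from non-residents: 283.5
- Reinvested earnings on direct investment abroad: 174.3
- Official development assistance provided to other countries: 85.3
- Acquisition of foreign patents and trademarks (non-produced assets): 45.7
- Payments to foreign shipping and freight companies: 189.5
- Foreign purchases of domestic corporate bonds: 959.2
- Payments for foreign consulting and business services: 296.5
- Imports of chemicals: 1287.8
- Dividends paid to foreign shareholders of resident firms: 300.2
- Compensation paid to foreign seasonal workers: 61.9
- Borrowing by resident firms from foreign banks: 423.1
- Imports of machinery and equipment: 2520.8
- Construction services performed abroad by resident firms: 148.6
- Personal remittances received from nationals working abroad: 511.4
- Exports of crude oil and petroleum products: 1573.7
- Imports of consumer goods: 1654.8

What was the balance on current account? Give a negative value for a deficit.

Goods: -2520.8 + 1573.7 - 1654.8 - 1287.8 = -3889.7
Services: -189.5 + 148.6 - 296.5 + 283.5 = -53.9
Primary income: -61.9 - 300.2 + 174.3 = -187.8
Secondary income: 511.4 - 85.3 + 142.9 = 569.0
Current account = (-3889.7) + (-53.9) + (-187.8) + 569.0 = -3562.4
(Excluded from the current account — financial account: new loans extended by domestic banks to foreign borrowers 919.0, foreign purchases of domestic corporate bonds 959.2, borrowing by resident firms from foreign banks 423.1; capital account: acquisition of foreign patents and trademarks (non-produced assets) 45.7.)

-3562.4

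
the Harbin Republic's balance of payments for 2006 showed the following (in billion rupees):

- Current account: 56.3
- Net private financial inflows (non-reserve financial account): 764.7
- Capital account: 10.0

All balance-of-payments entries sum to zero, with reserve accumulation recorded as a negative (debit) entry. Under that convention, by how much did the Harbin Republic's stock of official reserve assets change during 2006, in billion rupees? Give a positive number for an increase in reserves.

Official reserve transactions balance = -(56.3 + 10.0 + 764.7) = -831.0
An accumulation of reserves is recorded as a debit (negative entry), so the change in the stock of reserves is the negative of that balance.
Change in official reserves = -(-831.0) = 831.0

831.0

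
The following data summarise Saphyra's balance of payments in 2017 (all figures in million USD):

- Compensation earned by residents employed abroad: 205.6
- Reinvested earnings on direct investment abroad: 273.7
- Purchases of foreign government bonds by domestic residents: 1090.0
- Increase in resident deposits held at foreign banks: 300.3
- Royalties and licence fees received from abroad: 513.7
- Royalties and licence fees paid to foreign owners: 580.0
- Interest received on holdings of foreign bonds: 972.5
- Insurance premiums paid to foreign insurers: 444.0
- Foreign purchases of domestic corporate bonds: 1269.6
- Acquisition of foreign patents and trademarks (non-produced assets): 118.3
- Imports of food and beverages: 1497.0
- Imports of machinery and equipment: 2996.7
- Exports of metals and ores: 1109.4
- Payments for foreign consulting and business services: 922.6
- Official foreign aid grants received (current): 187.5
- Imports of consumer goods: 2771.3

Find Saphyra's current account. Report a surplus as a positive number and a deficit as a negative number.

Goods: -1497.0 + 1109.4 - 2771.3 - 2996.7 = -6155.6
Services: -922.6 - 444.0 + 513.7 - 580.0 = -1432.9
Primary income: 205.6 + 273.7 + 972.5 = 1451.8
Secondary income: 187.5
Current account = (-6155.6) + (-1432.9) + 1451.8 + 187.5 = -5949.2
(Excluded from the current account — financial account: purchases of foreign government bonds by domestic residents 1090.0, increase in resident deposits held at foreign banks 300.3, foreign purchases of domestic corporate bonds 1269.6; capital account: acquisition of foreign patents and trademarks (non-produced assets) 118.3.)

-5949.2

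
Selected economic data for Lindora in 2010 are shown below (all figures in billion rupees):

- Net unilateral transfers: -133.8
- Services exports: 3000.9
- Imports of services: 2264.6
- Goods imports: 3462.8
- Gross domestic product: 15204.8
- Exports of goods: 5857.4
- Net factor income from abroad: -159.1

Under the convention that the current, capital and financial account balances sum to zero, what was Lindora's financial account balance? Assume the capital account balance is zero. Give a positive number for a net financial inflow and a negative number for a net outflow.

Goods balance = 5857.4 - 3462.8 = 2394.6
Services balance = 3000.9 - 2264.6 = 736.3
Trade balance (goods + services) = 2394.6 + 736.3 = 3130.9
Net primary income = -159.1
Net secondary income = -133.8
Current account = 3130.9 + (-159.1) + (-133.8) = 2838.0
Financial account = -(2838.0) = -2838.0

-2838.0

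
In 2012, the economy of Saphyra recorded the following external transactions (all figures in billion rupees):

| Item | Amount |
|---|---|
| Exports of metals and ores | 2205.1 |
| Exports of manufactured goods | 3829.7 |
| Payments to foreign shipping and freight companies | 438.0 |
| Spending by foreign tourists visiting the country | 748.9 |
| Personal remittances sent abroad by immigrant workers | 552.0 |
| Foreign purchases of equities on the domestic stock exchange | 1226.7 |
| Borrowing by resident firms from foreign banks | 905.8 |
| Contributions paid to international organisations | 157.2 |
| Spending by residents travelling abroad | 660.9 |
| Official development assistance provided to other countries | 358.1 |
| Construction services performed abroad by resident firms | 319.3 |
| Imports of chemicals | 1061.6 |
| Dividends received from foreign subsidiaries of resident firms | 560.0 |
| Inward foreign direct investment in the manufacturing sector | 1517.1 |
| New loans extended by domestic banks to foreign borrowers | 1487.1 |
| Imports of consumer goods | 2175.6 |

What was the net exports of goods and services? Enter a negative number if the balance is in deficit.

2766.9

Goods: -2175.6 - 1061.6 + 2205.1 + 3829.7 = 2797.6
Services: -660.9 + 748.9 - 438.0 + 319.3 = -30.7
Trade balance = 2797.6 + (-30.7) = 2766.9
(Excluded from the trade balance — secondary income: personal remittances sent abroad by immigrant workers 552.0, contributions paid to international organisations 157.2, official development assistance provided to other countries 358.1; financial account: foreign purchases of equities on the domestic stock exchange 1226.7, borrowing by resident firms from foreign banks 905.8, inward foreign direct investment in the manufacturing sector 1517.1, new loans extended by domestic banks to foreign borrowers 1487.1; primary income: dividends received from foreign subsidiaries of resident firms 560.0.)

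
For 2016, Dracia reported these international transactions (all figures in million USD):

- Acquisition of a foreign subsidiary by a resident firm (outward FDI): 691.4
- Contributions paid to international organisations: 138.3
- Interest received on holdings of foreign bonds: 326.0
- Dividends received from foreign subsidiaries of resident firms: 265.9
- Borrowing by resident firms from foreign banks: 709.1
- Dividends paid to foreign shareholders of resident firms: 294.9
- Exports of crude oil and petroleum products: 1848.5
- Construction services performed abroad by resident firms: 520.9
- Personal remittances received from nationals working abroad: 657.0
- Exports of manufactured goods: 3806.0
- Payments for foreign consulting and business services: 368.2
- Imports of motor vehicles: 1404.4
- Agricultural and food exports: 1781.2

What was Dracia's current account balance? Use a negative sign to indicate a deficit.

Goods: -1404.4 + 1781.2 + 1848.5 + 3806.0 = 6031.3
Services: -368.2 + 520.9 = 152.7
Primary income: 326.0 + 265.9 - 294.9 = 297.0
Secondary income: 657.0 - 138.3 = 518.7
Current account = 6031.3 + 152.7 + 297.0 + 518.7 = 6999.7
(Excluded from the current account — financial account: acquisition of a foreign subsidiary by a resident firm (outward FDI) 691.4, borrowing by resident firms from foreign banks 709.1.)

6999.7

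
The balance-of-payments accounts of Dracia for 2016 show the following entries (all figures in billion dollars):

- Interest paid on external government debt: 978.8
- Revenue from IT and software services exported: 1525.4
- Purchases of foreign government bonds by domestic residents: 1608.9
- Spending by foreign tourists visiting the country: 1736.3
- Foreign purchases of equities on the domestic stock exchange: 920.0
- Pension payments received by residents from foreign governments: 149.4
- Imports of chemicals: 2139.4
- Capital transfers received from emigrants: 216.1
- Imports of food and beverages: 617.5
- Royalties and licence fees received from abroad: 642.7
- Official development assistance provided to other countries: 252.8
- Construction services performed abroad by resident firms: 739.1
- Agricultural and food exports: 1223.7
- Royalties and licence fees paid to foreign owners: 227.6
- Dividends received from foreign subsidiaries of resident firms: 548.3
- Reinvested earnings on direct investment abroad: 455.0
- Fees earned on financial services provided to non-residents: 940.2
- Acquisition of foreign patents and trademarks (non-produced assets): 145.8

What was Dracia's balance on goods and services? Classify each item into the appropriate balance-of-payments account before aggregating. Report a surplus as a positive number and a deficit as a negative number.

Goods: -617.5 + 1223.7 - 2139.4 = -1533.2
Services: 1525.4 - 227.6 + 739.1 + 1736.3 + 642.7 + 940.2 = 5356.1
Trade balance = -1533.2 + 5356.1 = 3822.9
(Excluded from the trade balance — primary income: interest paid on external government debt 978.8, dividends received from foreign subsidiaries of resident firms 548.3, reinvested earnings on direct investment abroad 455.0; financial account: purchases of foreign government bonds by domestic residents 1608.9, foreign purchases of equities on the domestic stock exchange 920.0; secondary income: pension payments received by residents from foreign governments 149.4, official development assistance provided to other countries 252.8; capital account: capital transfers received from emigrants 216.1, acquisition of foreign patents and trademarks (non-produced assets) 145.8.)

3822.9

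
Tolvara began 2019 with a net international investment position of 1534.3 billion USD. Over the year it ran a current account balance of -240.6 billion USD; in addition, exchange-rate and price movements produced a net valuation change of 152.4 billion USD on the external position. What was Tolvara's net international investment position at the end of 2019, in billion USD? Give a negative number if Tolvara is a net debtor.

1446.1

Change in NIIP = current account + net valuation change = -240.6 + 152.4 = -88.2
End-of-year NIIP = 1534.3 + (-88.2) = 1446.1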